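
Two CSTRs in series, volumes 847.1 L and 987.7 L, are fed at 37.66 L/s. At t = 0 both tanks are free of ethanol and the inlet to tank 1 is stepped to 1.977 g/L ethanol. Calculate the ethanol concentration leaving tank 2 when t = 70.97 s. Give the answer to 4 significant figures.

1.557 g/L

Time constants: τᵢ = Vᵢ/Q for each well-mixed tank.
τ₁ = 847.1/37.66 = 22.4934 s; τ₂ = 987.7/37.66 = 26.2268 s.
Solving the cascade with C₁(0)=C₂(0)=0 gives C₂(t) = C_in[1 − (τ₁ e^(−t/τ₁) − τ₂ e^(−t/τ₂))/(τ₁ − τ₂)].
At t = 70.97: e^(−t/τ₁) = 0.0426319, e^(−t/τ₂) = 0.0668025.
C₂ = 1.977·[1 − (22.4934·0.0426319 − 26.2268·0.0668025)/(-3.73340)] = 1.977·0.787572 = 1.55703 g/L.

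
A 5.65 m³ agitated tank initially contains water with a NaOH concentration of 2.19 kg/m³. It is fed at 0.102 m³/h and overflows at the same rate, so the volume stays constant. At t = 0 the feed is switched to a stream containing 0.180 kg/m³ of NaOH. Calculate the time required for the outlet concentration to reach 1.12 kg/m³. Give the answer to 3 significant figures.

Species balance on the tank: V dC/dt = Q(C_in − C), so τ = V/Q = 55.392 h.
C(t) = C_in + (C₀ − C_in) e^(−t/τ). Set C = 1.12 and solve for t:
e^(−t/τ) = (C − C_in)/(C₀ − C_in) = (1.12 − 0.180)/(2.19 − 0.180) = 0.46766
t = −τ ln(…) = 55.392 × 0.76001 = 42.099 h.

42.1 h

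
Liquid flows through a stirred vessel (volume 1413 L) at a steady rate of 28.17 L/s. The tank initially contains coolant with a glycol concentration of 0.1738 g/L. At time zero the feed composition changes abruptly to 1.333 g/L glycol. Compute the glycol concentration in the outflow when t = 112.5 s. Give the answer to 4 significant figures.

Species balance on the tank: V dC/dt = Q(C_in − C).
Time constant τ = V/Q = 1413/28.17 = 50.1597 s.
Solution: C(t) = C_in + (C₀ − C_in) e^(−t/τ).
C(112.5) = 1.333 + (0.1738 − 1.333)·e^(−112.5/50.1597) = 1.333 + (-1.15920)·0.106157 = 1.20994 g/L.

1.210 g/L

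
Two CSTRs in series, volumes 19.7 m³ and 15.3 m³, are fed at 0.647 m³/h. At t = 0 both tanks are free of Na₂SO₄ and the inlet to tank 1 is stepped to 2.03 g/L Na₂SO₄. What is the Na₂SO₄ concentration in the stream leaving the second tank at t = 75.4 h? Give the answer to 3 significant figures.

1.56 g/L

Each tank obeys Vᵢ dCᵢ/dt = Q(Cᵢ₋₁ − Cᵢ), so τᵢ = Vᵢ/Q.
τ₁ = 19.7/0.647 = 30.448 h; τ₂ = 15.3/0.647 = 23.648 h.
Tank 1: C₁ = C_in(1 − e^(−t/τ₁)). Tank 2 (τ₁ ≠ τ₂): C₂ = C_in[1 − (τ₁ e^(−t/τ₁) − τ₂ e^(−t/τ₂))/(τ₁ − τ₂)].
At t = 75.4: e^(−t/τ₁) = 0.084051, e^(−t/τ₂) = 0.041234.
C₂ = 2.03·[1 − (30.448·0.084051 − 23.648·0.041234)/(6.8006)] = 2.03·0.76707 = 1.5571 g/L.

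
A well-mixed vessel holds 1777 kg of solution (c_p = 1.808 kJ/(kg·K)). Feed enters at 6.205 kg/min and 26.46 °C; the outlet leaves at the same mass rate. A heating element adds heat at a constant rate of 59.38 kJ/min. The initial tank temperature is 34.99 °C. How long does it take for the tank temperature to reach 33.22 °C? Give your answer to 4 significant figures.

226.6 min

M c_p dT/dt = ṁ c_p (T_in − T) + Q̇.
τ = M/ṁ = 286.382 min; T_ss = T_in + Q̇/(ṁ c_p) = 31.7530 °C.
T(t) = T_ss + (T₀ − T_ss) e^(−t/τ). Set T = 33.22:
e^(−t/τ) = (33.22 − 31.7530)/(34.99 − 31.7530) = 0.453201
t = −286.382 · ln(0.453201) = 226.648 min.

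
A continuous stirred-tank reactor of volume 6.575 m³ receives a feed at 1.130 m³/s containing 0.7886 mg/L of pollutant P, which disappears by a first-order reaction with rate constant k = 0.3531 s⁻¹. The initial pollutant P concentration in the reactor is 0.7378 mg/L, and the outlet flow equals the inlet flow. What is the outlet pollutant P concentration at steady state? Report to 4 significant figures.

0.2582 mg/L

Accumulation = in − out − consumed: V dC/dt = Q C_in − Q C − k V C.
Steady state (dC/dt = 0): C_ss = Q C_in/(Q + kV) = C_in/(1 + kV/Q).
C_ss = 1.130·0.7886/(1.130 + 0.3531·6.575) = 0.891118/3.45163 = 0.258173 mg/L.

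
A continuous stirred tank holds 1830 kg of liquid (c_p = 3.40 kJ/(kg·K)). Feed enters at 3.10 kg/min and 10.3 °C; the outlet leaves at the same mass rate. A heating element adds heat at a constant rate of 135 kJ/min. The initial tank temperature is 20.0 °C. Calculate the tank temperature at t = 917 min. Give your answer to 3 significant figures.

M c_p dT/dt = ṁ c_p (T_in − T) + Q̇.
Rearrange: dT/dt = (T_ss − T)/τ with τ = M/ṁ = 590.32 min and T_ss = T_in + Q̇/(ṁ c_p) = 23.108 °C.
T approaches T_ss exponentially: T(t) = T_ss + (T₀ − T_ss) e^(−t/τ).
T(917) = 23.108 + (-3.1083)·e^(−917/590.32) = 23.108 + (-3.1083)·0.21153 = 22.451 °C.

22.5 °C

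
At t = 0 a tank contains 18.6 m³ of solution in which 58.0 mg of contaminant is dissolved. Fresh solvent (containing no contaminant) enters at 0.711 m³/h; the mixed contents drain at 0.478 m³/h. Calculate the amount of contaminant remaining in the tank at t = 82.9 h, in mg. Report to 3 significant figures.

Total volume: dV/dt = Q_in − Q_out = 0.23300 m³/h, so V(t) = 18.6 + 0.23300 t and V(82.9) = 37.916 m³.
Species balance (pure solvent in): dm/dt = −Q_out · m/V(t).
Separate: dm/m = −Q_out dt/V(t) ⇒ ln(m/m₀) = −(Q_out/(Q_in−Q_out)) ln(V/V₀).
m = m₀ (V₀/V)^(Q_out/(Q_in−Q_out)) = 58.0 × (18.6/37.916)^(2.0515) = 13.455 mg.

13.5 mg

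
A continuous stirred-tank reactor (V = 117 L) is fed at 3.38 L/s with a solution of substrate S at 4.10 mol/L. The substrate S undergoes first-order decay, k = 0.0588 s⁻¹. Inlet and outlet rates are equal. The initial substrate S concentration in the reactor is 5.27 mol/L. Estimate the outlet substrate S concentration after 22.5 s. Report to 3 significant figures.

V dC/dt = Q(C_in − C) − k V C.
dC/dt = (Q/V) C_in − (Q/V + k) C; effective rate a = Q/V + k = 0.028889 + 0.0588 = 0.087689 s⁻¹.
C_ss = Q C_in/(Q + kV) = 1.3507 mol/L; C(t) = C_ss + (C₀ − C_ss) e^(−a t).
C(22.5) = 1.3507 + (3.9193)·e^(−0.087689·22.5) = 1.3507 + (3.9193)·0.13904 = 1.8957 mol/L.

1.90 mol/L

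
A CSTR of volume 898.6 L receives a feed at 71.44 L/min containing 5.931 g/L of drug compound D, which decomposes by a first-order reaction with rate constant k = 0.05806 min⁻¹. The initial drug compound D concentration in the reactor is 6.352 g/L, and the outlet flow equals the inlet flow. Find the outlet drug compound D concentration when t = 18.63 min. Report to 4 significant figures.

V dC/dt = Q(C_in − C) − k V C.
dC/dt = (Q/V) C_in − (Q/V + k) C; effective rate a = Q/V + k = 0.0795014 + 0.05806 = 0.137561 min⁻¹.
C_ss = Q C_in/(Q + kV) = 3.42773 g/L; C(t) = C_ss + (C₀ − C_ss) e^(−a t).
C(18.63) = 3.42773 + (2.92427)·e^(−0.137561·18.63) = 3.42773 + (2.92427)·0.0770909 = 3.65316 g/L.

3.653 g/L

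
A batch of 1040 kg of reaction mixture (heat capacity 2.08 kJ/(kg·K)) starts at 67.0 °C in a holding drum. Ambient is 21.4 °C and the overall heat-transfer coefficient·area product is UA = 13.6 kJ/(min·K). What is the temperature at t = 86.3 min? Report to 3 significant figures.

Lumped-capacitance energy balance: M c_p dT/dt = UA(T_amb − T).
dT/dt = (T_ss − T)/τ with T_ss = T_amb = 21.400 °C, τ = M c_p/UA = 1040·2.08/13.6 = 159.06 min.
This is linear first-order; T(t) = T_ss + (T₀ − T_ss) e^(−t/τ).
T(86.3) = 21.400 + (45.600)·0.58125 = 47.905 °C.

47.9 °C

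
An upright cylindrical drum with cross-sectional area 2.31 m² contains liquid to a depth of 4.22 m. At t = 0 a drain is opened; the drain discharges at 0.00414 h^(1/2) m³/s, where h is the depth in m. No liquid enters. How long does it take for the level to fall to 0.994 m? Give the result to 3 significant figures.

1180 s

With no inflow, A dh/dt = −0.00414 √h.
Separate and integrate: 2(√h − √h₀) = −(0.00414/A) t.
t = 2A(√h₀ − √h)/0.00414 = 2·2.31·(√4.22 − √0.994)/0.00414
  = 4.6200 × (2.0543 − 0.99700) / 0.00414 = 1179.9 s.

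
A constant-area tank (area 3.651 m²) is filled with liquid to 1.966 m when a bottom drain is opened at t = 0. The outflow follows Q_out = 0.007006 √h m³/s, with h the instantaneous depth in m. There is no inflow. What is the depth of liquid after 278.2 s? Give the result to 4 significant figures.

A dh/dt = −Q_out = −0.007006 √h.
∫ h^(−1/2) dh = −(0.007006/A) ∫ dt, giving 2√h = 2√h₀ − (0.007006/A) t.
√h = √1.966 − 0.007006·278.2/(2·3.651) = 1.40214 − 0.266923 = 1.13522.
h = 1.13522² = 1.28872 m.

1.289 m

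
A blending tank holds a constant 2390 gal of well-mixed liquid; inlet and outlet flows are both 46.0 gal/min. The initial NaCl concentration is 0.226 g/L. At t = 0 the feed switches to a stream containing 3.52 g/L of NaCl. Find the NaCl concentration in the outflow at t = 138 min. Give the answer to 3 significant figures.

Transient balance on the dissolved component: V dC/dt = Q(C_in − C).
So dC/dt = (C_in − C)/τ with τ = V/Q = 2390/46.0 = 51.957 min.
Integrating: C(t) = C_in + (C₀ − C_in) e^(−t/τ).
C(138) = 3.52 + (0.226 − 3.52)·e^(−138/51.957) = 3.52 + (-3.2940)·0.070224 = 3.2887 g/L.

3.29 g/L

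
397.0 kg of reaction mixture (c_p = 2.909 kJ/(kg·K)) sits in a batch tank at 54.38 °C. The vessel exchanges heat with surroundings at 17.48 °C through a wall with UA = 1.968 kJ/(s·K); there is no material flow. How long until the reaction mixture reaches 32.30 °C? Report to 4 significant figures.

535.3 s

M c_p dT/dt = −UA(T − T_amb).
τ = M c_p/UA = 586.826 s; T_ss = T_amb = 17.4800 °C.
T(t) = T_ss + (T₀ − T_ss)e^(−t/τ); set T = 32.30:
t = −τ ln[(T − T_ss)/(T₀ − T_ss)] = −586.826 · ln(0.401626) = 535.322 s.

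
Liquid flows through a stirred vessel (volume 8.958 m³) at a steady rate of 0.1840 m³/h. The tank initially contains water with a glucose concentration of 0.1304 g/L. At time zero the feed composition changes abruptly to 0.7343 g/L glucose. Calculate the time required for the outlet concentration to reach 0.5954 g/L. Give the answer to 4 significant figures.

Species balance: V dC/dt = Q(C_in − C) ⇒ τ = V/Q = 48.6848 h.
C(t) = C_in + (C₀ − C_in) e^(−t/τ). Set C = 0.5954 and solve for t:
e^(−t/τ) = (C − C_in)/(C₀ − C_in) = (0.5954 − 0.7343)/(0.1304 − 0.7343) = 0.230005
t = −τ ln(…) = 48.6848 × 1.46965 = 71.5498 h.

71.55 h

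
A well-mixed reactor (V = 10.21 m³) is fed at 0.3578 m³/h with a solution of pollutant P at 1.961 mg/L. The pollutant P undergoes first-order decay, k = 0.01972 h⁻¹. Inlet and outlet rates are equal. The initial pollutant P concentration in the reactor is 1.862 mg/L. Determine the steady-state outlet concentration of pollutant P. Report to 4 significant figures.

1.255 mg/L

Accumulation = in − out − consumed: V dC/dt = Q C_in − Q C − k V C.
Steady state (dC/dt = 0): C_ss = Q C_in/(Q + kV) = C_in/(1 + kV/Q).
C_ss = 0.3578·1.961/(0.3578 + 0.01972·10.21) = 0.701646/0.559141 = 1.25486 mg/L.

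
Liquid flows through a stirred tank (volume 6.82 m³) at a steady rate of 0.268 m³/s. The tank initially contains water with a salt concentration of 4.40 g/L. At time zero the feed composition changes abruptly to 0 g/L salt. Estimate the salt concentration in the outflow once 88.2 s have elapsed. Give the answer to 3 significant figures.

Mass balance on the solute (V constant): V dC/dt = Q(C_in − C).
Time constant τ = V/Q = 6.82/0.268 = 25.448 s.
This is linear first-order; C(t) = C_in + (C₀ − C_in) e^(−t/τ).
C(88.2) = 0 + (4.40 − 0)·e^(−88.2/25.448) = 0 + (4.4000)·0.031244 = 0.13747 g/L.

0.137 g/L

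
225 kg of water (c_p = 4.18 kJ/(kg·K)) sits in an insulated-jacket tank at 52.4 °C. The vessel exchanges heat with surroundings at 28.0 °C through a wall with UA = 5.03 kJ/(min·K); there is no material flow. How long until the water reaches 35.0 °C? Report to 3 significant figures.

Unsteady energy balance on the tank contents: M c_p dT/dt = −UA(T − T_amb).
τ = M c_p/UA = 186.98 min; T_ss = T_amb = 28.000 °C.
T(t) = T_ss + (T₀ − T_ss)e^(−t/τ); set T = 35.0:
t = −τ ln[(T − T_ss)/(T₀ − T_ss)] = −186.98 · ln(0.28689) = 233.47 min.

233 min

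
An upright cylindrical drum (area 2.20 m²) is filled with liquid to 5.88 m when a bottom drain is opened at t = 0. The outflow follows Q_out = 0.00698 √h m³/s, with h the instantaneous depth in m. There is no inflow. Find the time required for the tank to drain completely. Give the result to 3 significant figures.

Unsteady balance on liquid volume: A dh/dt = −0.00698 √h.
This is separable: 2 d(√h)/dt = −0.00698/A, so √h = √h₀ − (0.00698/(2A)) t.
Set h = 0: 2√h₀ = (0.00698/A) t_empty ⇒ t_empty = 2A√h₀/0.00698.
t_empty = 2·2.20·√5.88/0.00698 = 4.4000·2.4249/0.00698 = 1528.6 s.

1530 s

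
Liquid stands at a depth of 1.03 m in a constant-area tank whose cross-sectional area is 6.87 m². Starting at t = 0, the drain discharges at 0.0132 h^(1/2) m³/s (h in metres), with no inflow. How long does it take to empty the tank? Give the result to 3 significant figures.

A dh/dt = −Q_out = −0.0132 √h.
∫ h^(−1/2) dh = −(0.0132/A) ∫ dt, giving 2√h = 2√h₀ − (0.0132/A) t.
Set h = 0: 2√h₀ = (0.0132/A) t_empty ⇒ t_empty = 2A√h₀/0.0132.
t_empty = 2·6.87·√1.03/0.0132 = 13.740·1.0149/0.0132 = 1056.4 s.

1060 s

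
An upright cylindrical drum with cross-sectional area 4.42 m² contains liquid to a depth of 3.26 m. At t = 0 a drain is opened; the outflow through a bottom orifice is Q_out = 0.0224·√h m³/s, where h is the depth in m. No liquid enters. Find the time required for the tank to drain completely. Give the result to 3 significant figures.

Volume balance on the tank: A dh/dt = −0.0224 √h.
Separate and integrate: 2(√h − √h₀) = −(0.0224/A) t.
Tank is empty when √h = 0: t_empty = 2A√h₀/0.0224.
t_empty = 2·4.42·√3.26/0.0224 = 8.8400·1.8055/0.0224 = 712.55 s.

713 s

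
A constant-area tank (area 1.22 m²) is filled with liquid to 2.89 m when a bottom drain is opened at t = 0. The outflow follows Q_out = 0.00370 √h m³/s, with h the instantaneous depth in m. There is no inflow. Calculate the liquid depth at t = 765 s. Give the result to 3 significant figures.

A dh/dt = −Q_out = −0.00370 √h.
This is separable: 2 d(√h)/dt = −0.00370/A, so √h = √h₀ − (0.00370/(2A)) t.
√h = √2.89 − 0.00370·765/(2·1.22) = 1.7000 − 1.1600 = 0.53996.
h = 0.53996² = 0.29156 m.

0.292 m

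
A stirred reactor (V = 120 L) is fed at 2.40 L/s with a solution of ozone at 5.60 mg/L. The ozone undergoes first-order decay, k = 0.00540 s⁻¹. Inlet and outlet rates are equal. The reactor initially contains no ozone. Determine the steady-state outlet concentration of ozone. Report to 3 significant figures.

4.41 mg/L

Accumulation = in − out − consumed: V dC/dt = Q C_in − Q C − k V C.
Steady state (dC/dt = 0): C_ss = Q C_in/(Q + kV) = C_in/(1 + kV/Q).
C_ss = 2.40·5.60/(2.40 + 0.00540·120) = 13.440/3.0480 = 4.4094 mg/L.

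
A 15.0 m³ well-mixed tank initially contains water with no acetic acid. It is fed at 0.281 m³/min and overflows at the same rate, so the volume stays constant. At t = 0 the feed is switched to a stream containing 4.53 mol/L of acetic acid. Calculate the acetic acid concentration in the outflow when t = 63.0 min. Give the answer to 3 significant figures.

Mass balance on the solute (V constant): V dC/dt = Q(C_in − C).
So dC/dt = (C_in − C)/τ with τ = V/Q = 15.0/0.281 = 53.381 min.
C approaches C_in exponentially: C(t) = C_in + (C₀ − C_in) e^(−t/τ).
C(63.0) = 4.53 + (0 − 4.53)·e^(−63.0/53.381) = 4.53 + (-4.5300)·0.30722 = 3.1383 mol/L.

3.14 mol/L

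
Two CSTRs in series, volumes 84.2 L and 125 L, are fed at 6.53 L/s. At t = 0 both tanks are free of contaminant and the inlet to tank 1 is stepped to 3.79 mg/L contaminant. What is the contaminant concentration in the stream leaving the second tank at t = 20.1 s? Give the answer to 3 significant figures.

Each tank obeys Vᵢ dCᵢ/dt = Q(Cᵢ₋₁ − Cᵢ), so τᵢ = Vᵢ/Q.
τ₁ = 84.2/6.53 = 12.894 s; τ₂ = 125/6.53 = 19.142 s.
Tank 1: C₁ = C_in(1 − e^(−t/τ₁)). Tank 2 (τ₁ ≠ τ₂): C₂ = C_in[1 − (τ₁ e^(−t/τ₁) − τ₂ e^(−t/τ₂))/(τ₁ − τ₂)].
At t = 20.1: e^(−t/τ₁) = 0.21038, e^(−t/τ₂) = 0.34993.
C₂ = 3.79·[1 − (12.894·0.21038 − 19.142·0.34993)/(-6.2481)] = 3.79·0.36209 = 1.3723 mg/L.

1.37 mg/L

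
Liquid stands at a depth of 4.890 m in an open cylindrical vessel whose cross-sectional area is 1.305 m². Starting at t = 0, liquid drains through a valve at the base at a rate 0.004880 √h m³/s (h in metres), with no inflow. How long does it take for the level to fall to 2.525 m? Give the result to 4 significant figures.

Unsteady balance on liquid volume: A dh/dt = −0.004880 √h.
Separate and integrate: 2(√h − √h₀) = −(0.004880/A) t.
t = 2A(√h₀ − √h)/0.004880 = 2·1.305·(√4.890 − √2.525)/0.004880
  = 2.61000 × (2.21133 − 1.58902) / 0.004880 = 332.834 s.

332.8 s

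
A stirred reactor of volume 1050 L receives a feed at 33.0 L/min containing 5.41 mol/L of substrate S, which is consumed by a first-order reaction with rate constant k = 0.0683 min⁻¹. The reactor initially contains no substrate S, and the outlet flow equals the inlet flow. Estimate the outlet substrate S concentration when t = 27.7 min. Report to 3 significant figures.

Species balance: V dC/dt = Q C_in − Q C − k V C.
dC/dt = (Q/V) C_in − (Q/V + k) C; effective rate a = Q/V + k = 0.031429 + 0.0683 = 0.099729 min⁻¹.
C_ss = Q C_in/(Q + kV) = 1.7049 mol/L; C(t) = C_ss + (C₀ − C_ss) e^(−a t).
C(27.7) = 1.7049 + (-1.7049)·e^(−0.099729·27.7) = 1.7049 + (-1.7049)·0.063135 = 1.5973 mol/L.

1.60 mol/L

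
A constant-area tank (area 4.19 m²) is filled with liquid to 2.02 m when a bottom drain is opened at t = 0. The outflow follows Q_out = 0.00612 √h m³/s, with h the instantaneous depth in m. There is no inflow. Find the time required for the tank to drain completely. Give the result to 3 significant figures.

1950 s

With no inflow, A dh/dt = −0.00612 √h.
∫ h^(−1/2) dh = −(0.00612/A) ∫ dt, giving 2√h = 2√h₀ − (0.00612/A) t.
Tank is empty when √h = 0: t_empty = 2A√h₀/0.00612.
t_empty = 2·4.19·√2.02/0.00612 = 8.3800·1.4213/0.00612 = 1946.1 s.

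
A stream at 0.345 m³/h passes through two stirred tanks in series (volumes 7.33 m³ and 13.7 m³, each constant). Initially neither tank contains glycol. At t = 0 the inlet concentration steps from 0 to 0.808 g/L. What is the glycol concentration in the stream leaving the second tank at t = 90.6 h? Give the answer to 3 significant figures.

Species balance on tank i: dCᵢ/dt = (Cᵢ₋₁ − Cᵢ)/τᵢ with τᵢ = Vᵢ/Q.
τ₁ = 7.33/0.345 = 21.246 h; τ₂ = 13.7/0.345 = 39.710 h.
Solving the cascade with C₁(0)=C₂(0)=0 gives C₂(t) = C_in[1 − (τ₁ e^(−t/τ₁) − τ₂ e^(−t/τ₂))/(τ₁ − τ₂)].
At t = 90.6: e^(−t/τ₁) = 0.014062, e^(−t/τ₂) = 0.10213.
C₂ = 0.808·[1 − (21.246·0.014062 − 39.710·0.10213)/(-18.464)] = 0.808·0.79654 = 0.64360 g/L.

0.644 g/L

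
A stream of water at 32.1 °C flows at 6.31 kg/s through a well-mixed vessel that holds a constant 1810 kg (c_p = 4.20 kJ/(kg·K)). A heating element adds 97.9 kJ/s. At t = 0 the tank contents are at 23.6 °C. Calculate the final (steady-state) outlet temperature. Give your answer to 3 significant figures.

M c_p dT/dt = ṁ c_p (T_in − T) + Q̇.
At steady state dT/dt = 0 ⇒ T_ss = T_in + Q̇/(ṁ c_p) = 32.1 + 97.9/(6.31·4.20) = 35.794 °C.

35.8 °C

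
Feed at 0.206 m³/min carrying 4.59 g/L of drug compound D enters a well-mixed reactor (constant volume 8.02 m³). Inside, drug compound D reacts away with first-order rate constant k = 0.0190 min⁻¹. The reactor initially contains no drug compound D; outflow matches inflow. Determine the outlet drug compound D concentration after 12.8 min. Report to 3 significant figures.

Species balance: V dC/dt = Q C_in − Q C − k V C.
dC/dt = (Q/V) C_in − (Q/V + k) C; effective rate a = Q/V + k = 0.025686 + 0.0190 = 0.044686 min⁻¹.
C_ss = Q C_in/(Q + kV) = 2.6384 g/L; C(t) = C_ss + (C₀ − C_ss) e^(−a t).
C(12.8) = 2.6384 + (-2.6384)·e^(−0.044686·12.8) = 2.6384 + (-2.6384)·0.56441 = 1.1493 g/L.

1.15 g/L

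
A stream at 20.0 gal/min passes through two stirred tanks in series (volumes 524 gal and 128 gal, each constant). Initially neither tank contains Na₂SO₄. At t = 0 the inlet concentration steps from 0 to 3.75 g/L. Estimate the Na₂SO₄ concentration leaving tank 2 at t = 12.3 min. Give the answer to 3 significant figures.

0.824 g/L

Species balance on tank i: dCᵢ/dt = (Cᵢ₋₁ − Cᵢ)/τᵢ with τᵢ = Vᵢ/Q.
τ₁ = 524/20.0 = 26.200 min; τ₂ = 128/20.0 = 6.4000 min.
Tank 1: C₁ = C_in(1 − e^(−t/τ₁)). Tank 2 (τ₁ ≠ τ₂): C₂ = C_in[1 − (τ₁ e^(−t/τ₁) − τ₂ e^(−t/τ₂))/(τ₁ − τ₂)].
At t = 12.3: e^(−t/τ₁) = 0.62534, e^(−t/τ₂) = 0.14633.
C₂ = 3.75·[1 − (26.200·0.62534 − 6.4000·0.14633)/(19.800)] = 3.75·0.21983 = 0.82438 g/L.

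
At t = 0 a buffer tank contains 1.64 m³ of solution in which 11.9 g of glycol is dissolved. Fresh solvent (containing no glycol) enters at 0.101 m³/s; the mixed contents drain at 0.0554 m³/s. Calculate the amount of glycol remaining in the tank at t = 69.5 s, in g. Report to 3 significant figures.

Let m(t) be the amount of glycol. Volume: V(t) = V₀ + (Q_in − Q_out) t = 1.64 + 0.045600 t; V(69.5) = 4.8092 m³.
Solute balance: dm/dt = 0 − Q_out C = −Q_out m/V(t).
Separate: dm/m = −Q_out dt/V(t) ⇒ ln(m/m₀) = −(Q_out/(Q_in−Q_out)) ln(V/V₀).
m = m₀ (V₀/V)^(Q_out/(Q_in−Q_out)) = 11.9 × (1.64/4.8092)^(1.2149) = 3.2204 g.

3.22 g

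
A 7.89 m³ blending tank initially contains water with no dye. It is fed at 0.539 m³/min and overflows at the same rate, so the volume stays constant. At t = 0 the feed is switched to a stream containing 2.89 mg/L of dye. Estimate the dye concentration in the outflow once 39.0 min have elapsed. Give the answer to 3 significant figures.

Species balance on the tank: V dC/dt = Q(C_in − C).
So dC/dt = (C_in − C)/τ with τ = V/Q = 7.89/0.539 = 14.638 min.
Solution: C(t) = C_in + (C₀ − C_in) e^(−t/τ).
C(39.0) = 2.89 + (0 − 2.89)·e^(−39.0/14.638) = 2.89 + (-2.8900)·0.069651 = 2.6887 mg/L.

2.69 mg/L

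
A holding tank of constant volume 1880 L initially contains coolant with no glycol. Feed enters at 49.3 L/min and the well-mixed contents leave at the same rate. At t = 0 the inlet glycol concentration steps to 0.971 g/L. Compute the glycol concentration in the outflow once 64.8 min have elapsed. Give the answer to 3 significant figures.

Transient balance on the dissolved component: V dC/dt = Q(C_in − C).
So dC/dt = (C_in − C)/τ with τ = V/Q = 1880/49.3 = 38.134 min.
Integrating: C(t) = C_in + (C₀ − C_in) e^(−t/τ).
C(64.8) = 0.971 + (0 − 0.971)·e^(−64.8/38.134) = 0.971 + (-0.97100)·0.18282 = 0.79349 g/L.

0.793 g/L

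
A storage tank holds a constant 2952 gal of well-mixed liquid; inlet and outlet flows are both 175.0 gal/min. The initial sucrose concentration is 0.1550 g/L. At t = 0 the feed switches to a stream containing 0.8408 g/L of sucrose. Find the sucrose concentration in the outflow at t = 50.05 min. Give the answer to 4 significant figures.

Mass balance on the solute (V constant): V dC/dt = Q(C_in − C).
Rewrite as dC/dt + C/τ = C_in/τ, τ = V/Q = 16.8686 min.
Solution: C(t) = C_in + (C₀ − C_in) e^(−t/τ).
C(50.05) = 0.8408 + (0.1550 − 0.8408)·e^(−50.05/16.8686) = 0.8408 + (-0.685800)·0.0514546 = 0.805512 g/L.

0.8055 g/L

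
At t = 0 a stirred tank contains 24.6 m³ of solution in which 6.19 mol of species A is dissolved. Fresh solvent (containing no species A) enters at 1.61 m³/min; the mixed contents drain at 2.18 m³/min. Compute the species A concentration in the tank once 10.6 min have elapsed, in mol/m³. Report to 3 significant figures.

0.114 mol/m³

Let m(t) be the amount of species A. Volume: V(t) = V₀ + (Q_in − Q_out) t = 24.6 − 0.57000 t; V(10.6) = 18.558 m³.
Species balance (pure solvent in): dm/dt = −Q_out · m/V(t).
Separate: dm/m = −Q_out dt/V(t) ⇒ ln(m/m₀) = −(Q_out/(Q_in−Q_out)) ln(V/V₀).
m = m₀ (V₀/V)^(Q_out/(Q_in−Q_out)) = 6.19 × (24.6/18.558)^(-3.8246) = 2.1064 mol.
C = m/V = 2.1064/18.558 = 0.11351 mol/m³.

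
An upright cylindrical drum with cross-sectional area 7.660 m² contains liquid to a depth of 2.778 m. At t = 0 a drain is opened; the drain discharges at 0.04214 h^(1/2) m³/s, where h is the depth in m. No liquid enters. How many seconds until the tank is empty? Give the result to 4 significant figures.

605.9 s

Unsteady balance on liquid volume: A dh/dt = −0.04214 √h.
∫ h^(−1/2) dh = −(0.04214/A) ∫ dt, giving 2√h = 2√h₀ − (0.04214/A) t.
Tank is empty when √h = 0: t_empty = 2A√h₀/0.04214.
t_empty = 2·7.660·√2.778/0.04214 = 15.3200·1.66673/0.04214 = 605.941 s.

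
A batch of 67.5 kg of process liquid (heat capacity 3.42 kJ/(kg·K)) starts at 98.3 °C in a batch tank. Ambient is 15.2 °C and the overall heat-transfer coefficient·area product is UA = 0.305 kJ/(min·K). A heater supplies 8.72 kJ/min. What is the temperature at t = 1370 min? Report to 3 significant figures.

52.7 °C

M c_p dT/dt = −UA(T − T_amb) + Q̇.
dT/dt = (T_ss − T)/τ with T_ss = T_amb + Q̇/UA = 15.2 + 8.72/0.305 = 43.790 °C, τ = M c_p/UA = 67.5·3.42/0.305 = 756.89 min.
This is linear first-order; T(t) = T_ss + (T₀ − T_ss) e^(−t/τ).
T(1370) = 43.790 + (54.510)·0.16365 = 52.710 °C.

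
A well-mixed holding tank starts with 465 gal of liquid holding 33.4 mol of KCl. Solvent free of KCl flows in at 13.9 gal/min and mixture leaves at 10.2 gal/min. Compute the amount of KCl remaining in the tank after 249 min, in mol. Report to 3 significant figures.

Let m(t) be the amount of KCl. Volume: V(t) = V₀ + (Q_in − Q_out) t = 465 + 3.7000 t; V(249) = 1386.3 gal.
Solute balance: dm/dt = 0 − Q_out C = −Q_out m/V(t).
dm/m = −Q_out dt/(V₀ + 3.7000 t); integrating gives ln(m/m₀) = −(Q_out/(Q_in−Q_out)) ln(V/V₀).
m = m₀ (V₀/V)^(Q_out/(Q_in−Q_out)) = 33.4 × (465/1386.3)^(2.7568) = 1.6441 mol.

1.64 mol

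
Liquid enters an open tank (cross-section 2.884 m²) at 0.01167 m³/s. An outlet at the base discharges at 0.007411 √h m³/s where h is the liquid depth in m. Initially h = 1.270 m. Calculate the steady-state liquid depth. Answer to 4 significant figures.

2.480 m

A dh/dt = Q_in − 0.007411 √h. Steady state requires inflow = outflow:
Q_in = 0.007411 √h_ss ⇒ √h_ss = 0.01167/0.007411 = 1.57469.
h_ss = 1.57469² = 2.47964 m. (Since h₀ = 1.270 m < h_ss, the level will rise toward this value.)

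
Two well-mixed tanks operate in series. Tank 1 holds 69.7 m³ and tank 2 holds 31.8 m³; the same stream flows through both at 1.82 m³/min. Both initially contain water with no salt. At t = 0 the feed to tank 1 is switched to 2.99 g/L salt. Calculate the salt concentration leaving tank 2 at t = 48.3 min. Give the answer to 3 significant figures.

1.59 g/L

Time constants: τᵢ = Vᵢ/Q for each well-mixed tank.
τ₁ = 69.7/1.82 = 38.297 min; τ₂ = 31.8/1.82 = 17.473 min.
Solving the cascade with C₁(0)=C₂(0)=0 gives C₂(t) = C_in[1 − (τ₁ e^(−t/τ₁) − τ₂ e^(−t/τ₂))/(τ₁ − τ₂)].
At t = 48.3: e^(−t/τ₁) = 0.28331, e^(−t/τ₂) = 0.063018.
C₂ = 2.99·[1 − (38.297·0.28331 − 17.473·0.063018)/(20.824)] = 2.99·0.53185 = 1.5902 g/L.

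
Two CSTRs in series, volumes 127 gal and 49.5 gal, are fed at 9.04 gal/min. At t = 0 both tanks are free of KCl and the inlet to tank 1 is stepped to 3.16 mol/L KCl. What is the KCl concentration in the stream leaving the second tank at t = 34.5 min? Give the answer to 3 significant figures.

2.72 mol/L

Time constants: τᵢ = Vᵢ/Q for each well-mixed tank.
τ₁ = 127/9.04 = 14.049 min; τ₂ = 49.5/9.04 = 5.4757 min.
Tank 1: C₁ = C_in(1 − e^(−t/τ₁)). Tank 2 (τ₁ ≠ τ₂): C₂ = C_in[1 − (τ₁ e^(−t/τ₁) − τ₂ e^(−t/τ₂))/(τ₁ − τ₂)].
At t = 34.5: e^(−t/τ₁) = 0.085799, e^(−t/τ₂) = 0.0018352.
C₂ = 3.16·[1 − (14.049·0.085799 − 5.4757·0.0018352)/(8.5730)] = 3.16·0.86057 = 2.7194 mol/L.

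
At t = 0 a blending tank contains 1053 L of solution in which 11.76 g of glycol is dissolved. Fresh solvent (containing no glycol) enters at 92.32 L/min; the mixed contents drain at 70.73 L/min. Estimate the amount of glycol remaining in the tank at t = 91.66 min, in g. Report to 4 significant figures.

Total volume: dV/dt = Q_in − Q_out = 21.5900 L/min, so V(t) = 1053 + 21.5900 t and V(91.66) = 3031.94 L.
Species balance (pure solvent in): dm/dt = −Q_out · m/V(t).
dm/m = −Q_out dt/(V₀ + 21.5900 t); integrating gives ln(m/m₀) = −(Q_out/(Q_in−Q_out)) ln(V/V₀).
m = m₀ (V₀/V)^(Q_out/(Q_in−Q_out)) = 11.76 × (1053/3031.94)^(3.27605) = 0.367910 g.

0.3679 g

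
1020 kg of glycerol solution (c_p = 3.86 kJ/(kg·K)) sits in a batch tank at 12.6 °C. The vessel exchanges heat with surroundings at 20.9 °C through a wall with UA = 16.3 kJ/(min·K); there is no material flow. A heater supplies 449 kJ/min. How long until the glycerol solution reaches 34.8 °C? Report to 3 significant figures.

Lumped-capacitance energy balance: M c_p dT/dt = UA(T_amb − T) + Q̇.
τ = M c_p/UA = 241.55 min; T_ss = T_amb + Q̇/UA = 20.9 + 449/16.3 = 48.446 °C.
T(t) = T_ss + (T₀ − T_ss)e^(−t/τ); set T = 34.8:
t = −τ ln[(T − T_ss)/(T₀ − T_ss)] = −241.55 · ln(0.38068) = 233.28 min.

233 min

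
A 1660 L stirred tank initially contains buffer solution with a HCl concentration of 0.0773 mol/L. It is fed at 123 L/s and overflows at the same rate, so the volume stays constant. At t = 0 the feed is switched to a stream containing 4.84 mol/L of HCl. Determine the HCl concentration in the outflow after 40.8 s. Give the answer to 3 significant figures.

Mass balance on the solute (V constant): V dC/dt = Q(C_in − C).
Rewrite as dC/dt + C/τ = C_in/τ, τ = V/Q = 13.496 s.
This is linear first-order; C(t) = C_in + (C₀ − C_in) e^(−t/τ).
C(40.8) = 4.84 + (0.0773 − 4.84)·e^(−40.8/13.496) = 4.84 + (-4.7627)·0.048649 = 4.6083 mol/L.

4.61 mol/L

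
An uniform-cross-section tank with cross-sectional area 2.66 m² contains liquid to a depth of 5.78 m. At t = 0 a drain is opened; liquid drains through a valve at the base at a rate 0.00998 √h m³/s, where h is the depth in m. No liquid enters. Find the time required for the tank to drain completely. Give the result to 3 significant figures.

1280 s

A dh/dt = −Q_out = −0.00998 √h.
This is separable: 2 d(√h)/dt = −0.00998/A, so √h = √h₀ − (0.00998/(2A)) t.
Set h = 0: 2√h₀ = (0.00998/A) t_empty ⇒ t_empty = 2A√h₀/0.00998.
t_empty = 2·2.66·√5.78/0.00998 = 5.3200·2.4042/0.00998 = 1281.6 s.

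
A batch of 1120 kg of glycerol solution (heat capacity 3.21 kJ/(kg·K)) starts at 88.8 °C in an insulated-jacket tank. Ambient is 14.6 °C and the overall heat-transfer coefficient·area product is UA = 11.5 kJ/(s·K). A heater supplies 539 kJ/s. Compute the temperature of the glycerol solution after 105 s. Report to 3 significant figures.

M c_p dT/dt = −UA(T − T_amb) + Q̇.
dT/dt = (T_ss − T)/τ with T_ss = T_amb + Q̇/UA = 14.6 + 539/11.5 = 61.470 °C, τ = M c_p/UA = 1120·3.21/11.5 = 312.63 s.
This is linear first-order; T(t) = T_ss + (T₀ − T_ss) e^(−t/τ).
T(105) = 61.470 + (27.330)·0.71472 = 81.003 °C.

81.0 °C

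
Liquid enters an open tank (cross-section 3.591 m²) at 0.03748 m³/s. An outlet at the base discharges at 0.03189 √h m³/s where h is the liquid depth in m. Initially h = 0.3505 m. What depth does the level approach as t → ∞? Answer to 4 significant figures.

Volume balance on the tank: A dh/dt = Q_in − 0.03189 √h. At steady state dh/dt = 0:
Q_in = 0.03189 √h_ss ⇒ √h_ss = 0.03748/0.03189 = 1.17529.
h_ss = 1.17529² = 1.38131 m. (Since h₀ = 0.3505 m < h_ss, the level will rise toward this value.)

1.381 m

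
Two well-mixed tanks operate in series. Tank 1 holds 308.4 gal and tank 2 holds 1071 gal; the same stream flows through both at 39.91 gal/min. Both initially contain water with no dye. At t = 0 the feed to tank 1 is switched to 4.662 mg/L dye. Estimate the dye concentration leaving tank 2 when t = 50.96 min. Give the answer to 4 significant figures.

Time constants: τᵢ = Vᵢ/Q for each well-mixed tank.
τ₁ = 308.4/39.91 = 7.72739 min; τ₂ = 1071/39.91 = 26.8354 min.
Tank 1: C₁ = C_in(1 − e^(−t/τ₁)). Tank 2 (τ₁ ≠ τ₂): C₂ = C_in[1 − (τ₁ e^(−t/τ₁) − τ₂ e^(−t/τ₂))/(τ₁ − τ₂)].
At t = 50.96: e^(−t/τ₁) = 0.00136756, e^(−t/τ₂) = 0.149720.
C₂ = 4.662·[1 − (7.72739·0.00136756 − 26.8354·0.149720)/(-19.1080)] = 4.662·0.790285 = 3.68431 mg/L.

3.684 mg/L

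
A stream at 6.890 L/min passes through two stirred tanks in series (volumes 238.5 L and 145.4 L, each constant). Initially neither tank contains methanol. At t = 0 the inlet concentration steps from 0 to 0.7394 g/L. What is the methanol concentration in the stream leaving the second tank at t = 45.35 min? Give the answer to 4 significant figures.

0.3630 g/L

Each tank obeys Vᵢ dCᵢ/dt = Q(Cᵢ₋₁ − Cᵢ), so τᵢ = Vᵢ/Q.
τ₁ = 238.5/6.890 = 34.6154 min; τ₂ = 145.4/6.890 = 21.1030 min.
Solving the cascade with C₁(0)=C₂(0)=0 gives C₂(t) = C_in[1 − (τ₁ e^(−t/τ₁) − τ₂ e^(−t/τ₂))/(τ₁ − τ₂)].
At t = 45.35: e^(−t/τ₁) = 0.269790, e^(−t/τ₂) = 0.116603.
C₂ = 0.7394·[1 − (34.6154·0.269790 − 21.1030·0.116603)/(13.5123)] = 0.7394·0.490969 = 0.363022 g/L.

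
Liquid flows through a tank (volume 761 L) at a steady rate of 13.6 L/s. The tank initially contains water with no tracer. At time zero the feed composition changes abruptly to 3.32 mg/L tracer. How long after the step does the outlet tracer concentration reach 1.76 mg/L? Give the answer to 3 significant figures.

42.3 s

Species balance: V dC/dt = Q(C_in − C) ⇒ τ = V/Q = 55.956 s.
C(t) = C_in + (C₀ − C_in) e^(−t/τ). Set C = 1.76 and solve for t:
e^(−t/τ) = (C − C_in)/(C₀ − C_in) = (1.76 − 3.32)/(0 − 3.32) = 0.46988
t = −τ ln(…) = 55.956 × 0.75528 = 42.262 s.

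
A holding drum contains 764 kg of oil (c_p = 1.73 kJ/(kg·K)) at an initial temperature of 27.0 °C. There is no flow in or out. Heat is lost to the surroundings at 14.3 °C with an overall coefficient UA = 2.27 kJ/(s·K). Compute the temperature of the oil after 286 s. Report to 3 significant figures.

Lumped-capacitance energy balance: M c_p dT/dt = UA(T_amb − T).
dT/dt = (T_ss − T)/τ with T_ss = T_amb = 14.300 °C, τ = M c_p/UA = 764·1.73/2.27 = 582.26 s.
Integrating: T(t) = T_ss + (T₀ − T_ss) e^(−t/τ).
T(286) = 14.300 + (12.700)·0.61190 = 22.071 °C.

22.1 °C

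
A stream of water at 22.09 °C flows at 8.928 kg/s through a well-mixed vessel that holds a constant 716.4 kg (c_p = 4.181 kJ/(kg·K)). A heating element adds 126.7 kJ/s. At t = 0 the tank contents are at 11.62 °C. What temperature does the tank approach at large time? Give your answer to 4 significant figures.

M c_p dT/dt = ṁ c_p (T_in − T) + Q̇.
At steady state dT/dt = 0 ⇒ T_ss = T_in + Q̇/(ṁ c_p) = 22.09 + 126.7/(8.928·4.181) = 25.4842 °C.

25.48 °C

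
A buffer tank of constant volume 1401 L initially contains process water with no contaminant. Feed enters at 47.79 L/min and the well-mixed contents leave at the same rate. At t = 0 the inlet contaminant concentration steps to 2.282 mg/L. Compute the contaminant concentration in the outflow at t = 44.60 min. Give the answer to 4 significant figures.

Accumulation = in − out for the solute gives V dC/dt = Q(C_in − C).
Time constant τ = V/Q = 1401/47.79 = 29.3158 min.
C approaches C_in exponentially: C(t) = C_in + (C₀ − C_in) e^(−t/τ).
C(44.60) = 2.282 + (0 − 2.282)·e^(−44.60/29.3158) = 2.282 + (-2.28200)·0.218413 = 1.78358 mg/L.

1.784 mg/L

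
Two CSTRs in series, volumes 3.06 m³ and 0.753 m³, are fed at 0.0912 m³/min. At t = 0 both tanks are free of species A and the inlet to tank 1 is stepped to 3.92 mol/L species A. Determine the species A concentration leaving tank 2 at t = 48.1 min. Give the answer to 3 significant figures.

Each tank obeys Vᵢ dCᵢ/dt = Q(Cᵢ₋₁ − Cᵢ), so τᵢ = Vᵢ/Q.
τ₁ = 3.06/0.0912 = 33.553 min; τ₂ = 0.753/0.0912 = 8.2566 min.
Tank 1: C₁ = C_in(1 − e^(−t/τ₁)). Tank 2 (τ₁ ≠ τ₂): C₂ = C_in[1 − (τ₁ e^(−t/τ₁) − τ₂ e^(−t/τ₂))/(τ₁ − τ₂)].
At t = 48.1: e^(−t/τ₁) = 0.23846, e^(−t/τ₂) = 0.0029509.
C₂ = 3.92·[1 − (33.553·0.23846 − 8.2566·0.0029509)/(25.296)] = 3.92·0.68468 = 2.6839 mol/L.

2.68 mol/L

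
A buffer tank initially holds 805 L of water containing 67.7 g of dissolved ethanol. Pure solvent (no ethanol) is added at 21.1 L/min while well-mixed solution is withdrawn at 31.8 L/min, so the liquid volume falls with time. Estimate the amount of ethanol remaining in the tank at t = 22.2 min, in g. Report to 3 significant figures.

23.9 g

Total volume: dV/dt = Q_in − Q_out = -10.700 L/min, so V(t) = 805 − 10.700 t and V(22.2) = 567.46 L.
Species balance (pure solvent in): dm/dt = −Q_out · m/V(t).
Separate: dm/m = −Q_out dt/V(t) ⇒ ln(m/m₀) = −(Q_out/(Q_in−Q_out)) ln(V/V₀).
m = m₀ (V₀/V)^(Q_out/(Q_in−Q_out)) = 67.7 × (805/567.46)^(-2.9720) = 23.948 g.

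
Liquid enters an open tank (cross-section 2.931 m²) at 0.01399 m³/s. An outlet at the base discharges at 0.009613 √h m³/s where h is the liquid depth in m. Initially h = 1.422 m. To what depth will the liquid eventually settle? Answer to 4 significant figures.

2.118 m

Volume balance on the tank: A dh/dt = Q_in − 0.009613 √h. At steady state dh/dt = 0:
Q_in = 0.009613 √h_ss ⇒ √h_ss = 0.01399/0.009613 = 1.45532.
h_ss = 1.45532² = 2.11796 m. (Since h₀ = 1.422 m < h_ss, the level will rise toward this value.)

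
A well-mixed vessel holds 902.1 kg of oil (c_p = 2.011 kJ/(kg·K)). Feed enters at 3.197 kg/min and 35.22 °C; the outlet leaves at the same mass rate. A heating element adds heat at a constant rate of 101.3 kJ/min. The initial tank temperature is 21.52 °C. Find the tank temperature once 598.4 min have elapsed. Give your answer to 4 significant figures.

M c_p dT/dt = ṁ c_p (T_in − T) + Q̇.
Rearrange: dT/dt = (T_ss − T)/τ with τ = M/ṁ = 282.171 min and T_ss = T_in + Q̇/(ṁ c_p) = 50.9763 °C.
Integrating: T(t) = T_ss + (T₀ − T_ss) e^(−t/τ).
T(598.4) = 50.9763 + (-29.4563)·e^(−598.4/282.171) = 50.9763 + (-29.4563)·0.119947 = 47.4431 °C.

47.44 °C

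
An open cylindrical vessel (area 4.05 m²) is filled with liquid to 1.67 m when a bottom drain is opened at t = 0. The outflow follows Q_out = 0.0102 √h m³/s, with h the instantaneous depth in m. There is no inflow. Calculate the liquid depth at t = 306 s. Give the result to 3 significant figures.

0.823 m

A dh/dt = −Q_out = −0.0102 √h.
∫ h^(−1/2) dh = −(0.0102/A) ∫ dt, giving 2√h = 2√h₀ − (0.0102/A) t.
√h = √1.67 − 0.0102·306/(2·4.05) = 1.2923 − 0.38533 = 0.90695.
h = 0.90695² = 0.82256 m.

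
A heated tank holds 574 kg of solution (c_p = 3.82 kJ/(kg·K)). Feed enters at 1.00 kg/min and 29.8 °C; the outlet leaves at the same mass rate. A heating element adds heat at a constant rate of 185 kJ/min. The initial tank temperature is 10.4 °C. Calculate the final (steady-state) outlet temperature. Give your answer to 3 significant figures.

First-law balance (no shaft work): M c_p dT/dt = ṁ c_p (T_in − T) + 185.
At steady state dT/dt = 0 ⇒ T_ss = T_in + Q̇/(ṁ c_p) = 29.8 + 185/(1.00·3.82) = 78.229 °C.

78.2 °C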